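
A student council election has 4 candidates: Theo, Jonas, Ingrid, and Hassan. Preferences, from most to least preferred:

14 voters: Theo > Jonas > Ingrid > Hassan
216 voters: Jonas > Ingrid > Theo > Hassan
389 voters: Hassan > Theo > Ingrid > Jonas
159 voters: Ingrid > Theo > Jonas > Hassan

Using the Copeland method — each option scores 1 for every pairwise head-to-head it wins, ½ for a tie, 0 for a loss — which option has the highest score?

Theo: beats Jonas and Ingrid; ties Hassan → score 2.5.
Jonas: ties Hassan; loses to Theo and Ingrid → score 0.5.
Ingrid: beats Jonas; ties Hassan; loses to Theo → score 1.5.
Hassan: ties Theo, Jonas, and Ingrid → score 1.5.
Theo has the best pairwise record.

Theo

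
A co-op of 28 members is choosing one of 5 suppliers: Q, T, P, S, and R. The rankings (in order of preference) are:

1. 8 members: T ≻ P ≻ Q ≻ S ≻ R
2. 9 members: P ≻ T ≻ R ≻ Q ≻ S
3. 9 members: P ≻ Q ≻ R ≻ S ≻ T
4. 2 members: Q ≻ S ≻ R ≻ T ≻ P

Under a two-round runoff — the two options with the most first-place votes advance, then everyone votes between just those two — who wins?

P

Round 1 first-place votes: Q 2, T 8, P 18, S 0, R 0.
P and T advance.
Runoff: P is preferred to T by 18 voters; T by 10.
P wins the runoff.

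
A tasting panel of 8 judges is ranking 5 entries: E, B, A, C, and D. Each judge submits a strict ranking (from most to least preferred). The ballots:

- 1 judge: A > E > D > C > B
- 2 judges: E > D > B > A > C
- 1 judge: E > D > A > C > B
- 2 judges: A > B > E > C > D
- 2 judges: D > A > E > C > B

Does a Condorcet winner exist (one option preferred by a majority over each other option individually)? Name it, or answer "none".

Checking pairwise contests:
A beats E 5–3.
E beats B 6–2.
D beats A 5–3.
E beats C 8–0.
E beats D 6–2.
Every option loses at least one head-to-head, so there is no Condorcet winner.

none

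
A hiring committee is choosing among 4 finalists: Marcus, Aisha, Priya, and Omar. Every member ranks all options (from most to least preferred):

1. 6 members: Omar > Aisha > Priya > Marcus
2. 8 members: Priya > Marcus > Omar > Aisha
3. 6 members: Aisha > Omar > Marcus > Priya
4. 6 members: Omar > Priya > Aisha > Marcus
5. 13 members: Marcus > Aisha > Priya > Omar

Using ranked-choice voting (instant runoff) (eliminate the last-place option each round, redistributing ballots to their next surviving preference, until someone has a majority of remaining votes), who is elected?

Marcus

Round 1: Marcus 13, Aisha 6, Priya 8, Omar 12. Eliminate Aisha.
Round 2: Marcus 13, Priya 8, Omar 18. Eliminate Priya.
Round 3: Marcus 21, Omar 18. Marcus has a majority.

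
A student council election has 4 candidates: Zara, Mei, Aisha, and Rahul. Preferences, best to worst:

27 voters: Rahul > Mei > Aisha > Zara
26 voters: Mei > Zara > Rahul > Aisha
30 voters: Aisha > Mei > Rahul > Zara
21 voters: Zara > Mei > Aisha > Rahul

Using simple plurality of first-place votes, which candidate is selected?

Aisha

First-place votes: Zara 21, Mei 26, Aisha 30, Rahul 27.
Aisha has the most first-place votes.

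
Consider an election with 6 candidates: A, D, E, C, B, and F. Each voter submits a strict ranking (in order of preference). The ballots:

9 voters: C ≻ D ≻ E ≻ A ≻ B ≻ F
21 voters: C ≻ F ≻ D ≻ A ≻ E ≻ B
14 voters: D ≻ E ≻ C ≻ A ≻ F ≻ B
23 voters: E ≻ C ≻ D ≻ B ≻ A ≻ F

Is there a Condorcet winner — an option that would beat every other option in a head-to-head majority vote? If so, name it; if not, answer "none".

Checking pairwise contests:
D beats A 67–0.
C beats D 53–14.
D beats E 44–23.
E beats C 37–30.
A beats B 44–23.
A beats F 46–21.
Every option loses at least one head-to-head, so there is no Condorcet winner.

none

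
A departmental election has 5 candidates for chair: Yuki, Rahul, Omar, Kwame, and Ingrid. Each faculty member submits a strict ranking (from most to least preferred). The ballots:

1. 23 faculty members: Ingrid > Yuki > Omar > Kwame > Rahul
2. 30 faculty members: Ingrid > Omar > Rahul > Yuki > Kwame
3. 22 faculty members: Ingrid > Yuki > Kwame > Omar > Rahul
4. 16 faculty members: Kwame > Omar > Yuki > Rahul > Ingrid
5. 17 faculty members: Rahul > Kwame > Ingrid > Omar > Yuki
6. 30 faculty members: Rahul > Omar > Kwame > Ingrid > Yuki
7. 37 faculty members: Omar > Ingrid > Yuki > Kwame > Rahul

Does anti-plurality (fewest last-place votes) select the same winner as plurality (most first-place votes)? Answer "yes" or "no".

Anti-plurality — last-place votes: Yuki 47, Rahul 82, Omar 0, Kwame 30, Ingrid 16. Winner: Omar.
Plurality — first-place votes: Yuki 0, Rahul 47, Omar 37, Kwame 16, Ingrid 75. Winner: Ingrid.
The two methods disagree.

no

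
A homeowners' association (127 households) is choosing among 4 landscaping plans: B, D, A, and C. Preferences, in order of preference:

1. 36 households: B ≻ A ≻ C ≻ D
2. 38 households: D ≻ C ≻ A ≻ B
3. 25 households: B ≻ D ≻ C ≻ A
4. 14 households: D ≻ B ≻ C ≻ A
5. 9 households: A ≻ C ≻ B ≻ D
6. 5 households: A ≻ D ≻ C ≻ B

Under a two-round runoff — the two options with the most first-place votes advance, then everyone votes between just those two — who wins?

Round 1 first-place votes: B 61, D 52, A 14, C 0.
B and D advance.
Runoff: B is preferred to D by 70 voters; D by 57.
B wins the runoff.

B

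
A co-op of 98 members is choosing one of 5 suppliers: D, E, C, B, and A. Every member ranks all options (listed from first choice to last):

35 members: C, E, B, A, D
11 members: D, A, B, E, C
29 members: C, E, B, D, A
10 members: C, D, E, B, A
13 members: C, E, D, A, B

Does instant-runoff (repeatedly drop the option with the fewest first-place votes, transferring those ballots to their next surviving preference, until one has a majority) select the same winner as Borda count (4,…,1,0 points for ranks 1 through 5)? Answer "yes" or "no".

Instant-runoff — R1 D 11, E 0, C 87, B 0, A 0 (C winner). Winner: C.
Borda — scores: D 129, E 262, C 348, B 160, A 81. Winner: C.
The two methods agree.

yes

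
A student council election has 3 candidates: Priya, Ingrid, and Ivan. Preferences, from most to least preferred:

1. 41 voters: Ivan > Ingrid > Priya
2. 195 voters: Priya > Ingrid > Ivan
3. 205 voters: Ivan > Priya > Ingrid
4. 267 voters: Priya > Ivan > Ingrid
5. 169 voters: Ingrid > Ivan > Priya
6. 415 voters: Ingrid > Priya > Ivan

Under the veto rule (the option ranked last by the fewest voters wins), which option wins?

Priya

Last-place votes: Priya 210, Ingrid 472, Ivan 610.
Priya is ranked last by the fewest voters, so Priya wins.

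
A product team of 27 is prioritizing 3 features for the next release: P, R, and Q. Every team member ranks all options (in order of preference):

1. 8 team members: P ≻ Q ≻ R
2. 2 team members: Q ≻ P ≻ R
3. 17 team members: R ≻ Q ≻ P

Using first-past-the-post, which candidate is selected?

First-place votes: P 8, R 17, Q 2.
R has the most first-place votes.

R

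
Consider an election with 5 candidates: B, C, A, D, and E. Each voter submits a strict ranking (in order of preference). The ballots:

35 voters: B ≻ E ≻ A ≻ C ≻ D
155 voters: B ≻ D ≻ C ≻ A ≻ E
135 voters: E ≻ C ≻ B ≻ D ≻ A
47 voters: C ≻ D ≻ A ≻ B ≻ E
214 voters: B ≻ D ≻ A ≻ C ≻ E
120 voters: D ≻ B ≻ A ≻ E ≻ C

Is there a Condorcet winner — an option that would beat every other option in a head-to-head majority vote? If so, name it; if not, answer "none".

B

B vs C: 524–182 for B.
B vs A: 659–47 for B.
B vs D: 539–167 for B.
B vs E: 571–135 for B.
B beats every other option head-to-head.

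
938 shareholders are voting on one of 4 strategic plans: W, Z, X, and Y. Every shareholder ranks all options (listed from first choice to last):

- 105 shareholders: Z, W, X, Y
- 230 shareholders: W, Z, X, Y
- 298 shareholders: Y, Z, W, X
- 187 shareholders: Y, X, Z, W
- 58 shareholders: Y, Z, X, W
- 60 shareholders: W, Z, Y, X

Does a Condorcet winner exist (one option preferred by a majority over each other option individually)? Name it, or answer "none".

Y

Y vs W: 543–395 for Y.
Y vs Z: 543–395 for Y.
Y vs X: 603–335 for Y.
Y beats every other option head-to-head.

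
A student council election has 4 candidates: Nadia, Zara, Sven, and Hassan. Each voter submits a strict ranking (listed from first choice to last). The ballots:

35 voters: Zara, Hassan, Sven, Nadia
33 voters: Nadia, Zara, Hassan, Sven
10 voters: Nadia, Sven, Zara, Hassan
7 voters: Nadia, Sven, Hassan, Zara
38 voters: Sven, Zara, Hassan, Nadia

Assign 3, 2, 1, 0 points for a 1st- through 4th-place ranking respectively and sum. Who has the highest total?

Zara

Nadia: 35·0 + 33·3 + 10·3 + 7·3 + 38·0 = 150
Zara: 35·3 + 33·2 + 10·1 + 7·0 + 38·2 = 257
Sven: 35·1 + 33·0 + 10·2 + 7·2 + 38·3 = 183
Hassan: 35·2 + 33·1 + 10·0 + 7·1 + 38·1 = 148
Zara has the highest Borda score (257).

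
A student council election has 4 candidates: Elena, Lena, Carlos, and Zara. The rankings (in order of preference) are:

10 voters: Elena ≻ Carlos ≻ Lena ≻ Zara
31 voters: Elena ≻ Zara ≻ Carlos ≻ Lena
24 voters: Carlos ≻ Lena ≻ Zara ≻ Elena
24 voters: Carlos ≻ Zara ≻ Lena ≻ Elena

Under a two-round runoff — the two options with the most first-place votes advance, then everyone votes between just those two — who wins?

Round 1 first-place votes: Elena 41, Lena 0, Carlos 48, Zara 0.
Carlos and Elena advance.
Runoff: Carlos is preferred to Elena by 48 voters; Elena by 41.
Carlos wins the runoff.

Carlos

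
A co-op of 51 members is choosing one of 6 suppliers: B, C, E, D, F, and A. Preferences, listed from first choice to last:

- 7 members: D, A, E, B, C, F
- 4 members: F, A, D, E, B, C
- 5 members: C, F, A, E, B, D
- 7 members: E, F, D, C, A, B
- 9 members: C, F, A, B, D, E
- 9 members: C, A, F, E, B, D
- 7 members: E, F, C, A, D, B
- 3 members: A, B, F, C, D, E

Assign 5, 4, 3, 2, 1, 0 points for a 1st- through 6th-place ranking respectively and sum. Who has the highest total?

B: 7·2 + 4·1 + 5·1 + 7·0 + 9·2 + 9·1 + 7·0 + 3·4 = 62
C: 7·1 + 4·0 + 5·5 + 7·2 + 9·5 + 9·5 + 7·3 + 3·2 = 163
E: 7·3 + 4·2 + 5·2 + 7·5 + 9·0 + 9·2 + 7·5 + 3·0 = 127
D: 7·5 + 4·3 + 5·0 + 7·3 + 9·1 + 9·0 + 7·1 + 3·1 = 87
F: 7·0 + 4·5 + 5·4 + 7·4 + 9·4 + 9·3 + 7·4 + 3·3 = 168
A: 7·4 + 4·4 + 5·3 + 7·1 + 9·3 + 9·4 + 7·2 + 3·5 = 158
F has the highest Borda score (168).

F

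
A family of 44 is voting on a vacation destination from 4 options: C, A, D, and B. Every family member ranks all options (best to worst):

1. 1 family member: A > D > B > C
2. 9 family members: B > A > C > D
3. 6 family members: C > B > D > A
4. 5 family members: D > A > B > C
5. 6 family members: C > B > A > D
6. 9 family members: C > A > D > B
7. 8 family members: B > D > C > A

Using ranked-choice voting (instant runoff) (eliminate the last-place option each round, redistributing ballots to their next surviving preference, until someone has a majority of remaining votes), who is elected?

B

Round 1: C 21, A 1, D 5, B 17. Eliminate A.
Round 2: C 21, D 6, B 17. Eliminate D.
Round 3: C 21, B 23. B has a majority.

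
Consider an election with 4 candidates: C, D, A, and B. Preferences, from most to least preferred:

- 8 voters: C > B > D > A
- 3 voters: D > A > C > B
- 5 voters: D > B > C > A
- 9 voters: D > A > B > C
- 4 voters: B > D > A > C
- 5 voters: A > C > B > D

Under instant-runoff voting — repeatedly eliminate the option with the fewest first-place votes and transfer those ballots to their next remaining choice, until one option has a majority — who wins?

Round 1: C 8, D 17, A 5, B 4. Eliminate B.
Round 2: C 8, D 21, A 5. D has a majority.

D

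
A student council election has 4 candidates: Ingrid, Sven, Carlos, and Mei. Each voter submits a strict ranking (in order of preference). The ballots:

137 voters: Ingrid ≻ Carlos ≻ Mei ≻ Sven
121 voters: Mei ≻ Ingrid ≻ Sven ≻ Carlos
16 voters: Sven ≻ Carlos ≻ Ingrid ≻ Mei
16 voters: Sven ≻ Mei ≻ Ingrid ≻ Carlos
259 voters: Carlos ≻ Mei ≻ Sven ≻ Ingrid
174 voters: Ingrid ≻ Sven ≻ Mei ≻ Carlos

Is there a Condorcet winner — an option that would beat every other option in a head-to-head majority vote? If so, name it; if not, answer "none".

Checking pairwise contests:
Mei beats Ingrid 396–327.
Ingrid beats Sven 432–291.
Ingrid beats Carlos 448–275.
Carlos beats Mei 412–311.
Every option loses at least one head-to-head, so there is no Condorcet winner.

none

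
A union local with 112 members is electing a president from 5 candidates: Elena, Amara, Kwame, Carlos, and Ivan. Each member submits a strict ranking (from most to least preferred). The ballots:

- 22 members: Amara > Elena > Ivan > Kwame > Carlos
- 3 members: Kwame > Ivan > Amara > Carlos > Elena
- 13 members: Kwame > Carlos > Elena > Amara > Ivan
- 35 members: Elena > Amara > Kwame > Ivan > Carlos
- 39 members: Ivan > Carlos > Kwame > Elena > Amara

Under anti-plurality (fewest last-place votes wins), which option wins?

Kwame

Last-place votes: Elena 3, Amara 39, Kwame 0, Carlos 57, Ivan 13.
Kwame is ranked last by the fewest voters, so Kwame wins.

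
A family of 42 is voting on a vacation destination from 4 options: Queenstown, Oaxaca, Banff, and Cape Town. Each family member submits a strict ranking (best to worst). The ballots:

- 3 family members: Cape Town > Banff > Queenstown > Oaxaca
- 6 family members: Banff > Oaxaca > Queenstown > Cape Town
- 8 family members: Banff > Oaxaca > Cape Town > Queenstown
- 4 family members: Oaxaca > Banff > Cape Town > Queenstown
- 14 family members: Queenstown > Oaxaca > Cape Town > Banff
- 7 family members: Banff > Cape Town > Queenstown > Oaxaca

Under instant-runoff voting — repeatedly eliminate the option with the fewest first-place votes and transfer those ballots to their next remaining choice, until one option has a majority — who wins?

Round 1: Queenstown 14, Oaxaca 4, Banff 21, Cape Town 3. Eliminate Cape Town.
Round 2: Queenstown 14, Oaxaca 4, Banff 24. Banff has a majority.

Banff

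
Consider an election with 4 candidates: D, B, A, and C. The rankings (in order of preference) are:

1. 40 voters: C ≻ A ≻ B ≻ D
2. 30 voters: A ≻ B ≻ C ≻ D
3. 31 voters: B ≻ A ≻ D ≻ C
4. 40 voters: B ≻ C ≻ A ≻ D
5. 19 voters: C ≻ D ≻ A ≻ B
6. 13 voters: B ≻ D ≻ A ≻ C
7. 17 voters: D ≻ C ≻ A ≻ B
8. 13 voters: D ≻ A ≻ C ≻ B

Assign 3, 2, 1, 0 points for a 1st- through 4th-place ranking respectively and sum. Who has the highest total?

D: 40·0 + 30·0 + 31·1 + 40·0 + 19·2 + 13·2 + 17·3 + 13·3 = 185
B: 40·1 + 30·2 + 31·3 + 40·3 + 19·0 + 13·3 + 17·0 + 13·0 = 352
A: 40·2 + 30·3 + 31·2 + 40·1 + 19·1 + 13·1 + 17·1 + 13·2 = 347
C: 40·3 + 30·1 + 31·0 + 40·2 + 19·3 + 13·0 + 17·2 + 13·1 = 334
B has the highest Borda score (352).

B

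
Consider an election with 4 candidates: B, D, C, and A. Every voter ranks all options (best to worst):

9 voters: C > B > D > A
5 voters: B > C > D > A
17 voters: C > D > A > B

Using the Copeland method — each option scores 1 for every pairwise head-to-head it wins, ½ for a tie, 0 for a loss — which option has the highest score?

C

B: loses to D, C, and A → score 0.
D: beats B and A; loses to C → score 2.
C: beats B, D, and A → score 3.
A: beats B; loses to D and C → score 1.
C has the best pairwise record.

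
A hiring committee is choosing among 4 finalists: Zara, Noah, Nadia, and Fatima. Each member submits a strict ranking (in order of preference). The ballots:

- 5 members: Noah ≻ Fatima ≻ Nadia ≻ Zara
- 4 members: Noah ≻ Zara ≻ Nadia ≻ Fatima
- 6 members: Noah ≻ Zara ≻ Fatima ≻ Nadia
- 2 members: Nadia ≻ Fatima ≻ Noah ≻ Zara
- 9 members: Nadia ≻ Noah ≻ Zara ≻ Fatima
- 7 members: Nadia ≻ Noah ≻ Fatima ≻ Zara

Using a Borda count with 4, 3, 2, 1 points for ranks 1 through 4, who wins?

Noah

Zara: 5·1 + 4·3 + 6·3 + 2·1 + 9·2 + 7·1 = 62
Noah: 5·4 + 4·4 + 6·4 + 2·2 + 9·3 + 7·3 = 112
Nadia: 5·2 + 4·2 + 6·1 + 2·4 + 9·4 + 7·4 = 96
Fatima: 5·3 + 4·1 + 6·2 + 2·3 + 9·1 + 7·2 = 60
Noah has the highest Borda score (112).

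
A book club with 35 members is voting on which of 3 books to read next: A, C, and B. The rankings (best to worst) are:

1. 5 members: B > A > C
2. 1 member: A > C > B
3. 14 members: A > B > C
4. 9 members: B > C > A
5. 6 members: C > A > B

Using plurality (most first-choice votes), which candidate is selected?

A

First-place votes: A 15, C 6, B 14.
A has the most first-place votes.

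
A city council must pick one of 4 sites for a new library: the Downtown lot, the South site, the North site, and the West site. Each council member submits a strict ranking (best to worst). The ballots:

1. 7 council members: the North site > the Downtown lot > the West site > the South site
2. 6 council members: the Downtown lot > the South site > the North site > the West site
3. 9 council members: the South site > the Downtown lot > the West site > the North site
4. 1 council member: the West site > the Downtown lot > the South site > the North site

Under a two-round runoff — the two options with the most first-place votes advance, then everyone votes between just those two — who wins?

the South site

Round 1 first-place votes: the Downtown lot 6, the South site 9, the North site 7, the West site 1.
the South site and the North site advance.
Runoff: the South site is preferred to the North site by 16 voters; the North site by 7.
the South site wins the runoff.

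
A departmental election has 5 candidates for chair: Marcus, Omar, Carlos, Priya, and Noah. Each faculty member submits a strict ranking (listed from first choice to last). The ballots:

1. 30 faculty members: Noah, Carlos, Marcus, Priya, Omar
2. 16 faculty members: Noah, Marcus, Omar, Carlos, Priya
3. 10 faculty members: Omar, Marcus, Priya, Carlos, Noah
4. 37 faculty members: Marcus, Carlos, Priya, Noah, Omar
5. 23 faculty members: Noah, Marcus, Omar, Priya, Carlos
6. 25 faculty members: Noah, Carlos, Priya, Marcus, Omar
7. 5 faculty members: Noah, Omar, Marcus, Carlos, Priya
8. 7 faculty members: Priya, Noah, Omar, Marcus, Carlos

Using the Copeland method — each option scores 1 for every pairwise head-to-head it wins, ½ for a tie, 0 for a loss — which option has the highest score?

Marcus: beats Omar, Carlos, and Priya; loses to Noah → score 3.
Omar: loses to Marcus, Carlos, Priya, and Noah → score 0.
Carlos: beats Omar and Priya; loses to Marcus and Noah → score 2.
Priya: beats Omar; loses to Marcus, Carlos, and Noah → score 1.
Noah: beats Marcus, Omar, Carlos, and Priya → score 4.
Noah has the best pairwise record.

Noah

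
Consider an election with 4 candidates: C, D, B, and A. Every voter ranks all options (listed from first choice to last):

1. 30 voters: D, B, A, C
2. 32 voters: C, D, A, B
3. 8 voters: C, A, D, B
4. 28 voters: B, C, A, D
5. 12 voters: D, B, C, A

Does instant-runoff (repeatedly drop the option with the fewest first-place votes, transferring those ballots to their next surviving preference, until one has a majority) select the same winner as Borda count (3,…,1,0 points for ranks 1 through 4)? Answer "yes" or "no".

no

Instant-runoff — R1 C 40, D 42, B 28, A 0 (A out); R2 C 40, D 42, B 28 (B out); R3 C 68, D 42 (C winner). Winner: C.
Borda — scores: C 188, D 198, B 168, A 106. Winner: D.
The two methods disagree.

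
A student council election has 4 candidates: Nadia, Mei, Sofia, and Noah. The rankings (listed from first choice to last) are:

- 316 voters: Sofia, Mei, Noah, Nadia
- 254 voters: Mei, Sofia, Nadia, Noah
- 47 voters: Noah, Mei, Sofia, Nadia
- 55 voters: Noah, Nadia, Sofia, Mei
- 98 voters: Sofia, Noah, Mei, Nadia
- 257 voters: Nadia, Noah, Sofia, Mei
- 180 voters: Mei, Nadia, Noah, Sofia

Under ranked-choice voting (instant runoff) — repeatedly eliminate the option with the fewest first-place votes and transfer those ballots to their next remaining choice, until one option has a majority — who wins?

Round 1: Nadia 257, Mei 434, Sofia 414, Noah 102. Eliminate Noah.
Round 2: Nadia 312, Mei 481, Sofia 414. Eliminate Nadia.
Round 3: Mei 481, Sofia 726. Sofia has a majority.

Sofia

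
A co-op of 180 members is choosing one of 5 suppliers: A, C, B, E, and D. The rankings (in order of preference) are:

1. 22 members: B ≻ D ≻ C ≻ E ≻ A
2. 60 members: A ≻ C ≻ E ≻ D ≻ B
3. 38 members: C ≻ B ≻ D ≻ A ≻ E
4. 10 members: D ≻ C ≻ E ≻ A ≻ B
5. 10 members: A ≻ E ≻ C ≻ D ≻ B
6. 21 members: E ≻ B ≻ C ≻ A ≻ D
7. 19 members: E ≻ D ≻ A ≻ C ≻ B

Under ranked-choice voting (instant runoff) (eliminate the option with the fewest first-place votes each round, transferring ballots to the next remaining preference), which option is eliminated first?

D

Round 1: A 70, C 38, B 22, E 40, D 10. Eliminate D.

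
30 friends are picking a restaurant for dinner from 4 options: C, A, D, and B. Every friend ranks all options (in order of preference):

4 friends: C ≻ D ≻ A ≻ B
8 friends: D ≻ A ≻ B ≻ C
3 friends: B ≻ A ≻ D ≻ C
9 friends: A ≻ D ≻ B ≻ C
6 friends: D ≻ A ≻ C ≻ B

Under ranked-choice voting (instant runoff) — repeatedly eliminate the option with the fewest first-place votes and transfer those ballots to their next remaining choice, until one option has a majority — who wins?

Round 1: C 4, A 9, D 14, B 3. Eliminate B.
Round 2: C 4, A 12, D 14. Eliminate C.
Round 3: A 12, D 18. D has a majority.

D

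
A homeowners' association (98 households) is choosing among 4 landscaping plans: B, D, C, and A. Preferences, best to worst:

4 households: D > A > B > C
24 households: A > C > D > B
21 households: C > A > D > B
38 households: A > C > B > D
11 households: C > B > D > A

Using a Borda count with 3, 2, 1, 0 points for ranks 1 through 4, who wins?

A

B: 4·1 + 24·0 + 21·0 + 38·1 + 11·2 = 64
D: 4·3 + 24·1 + 21·1 + 38·0 + 11·1 = 68
C: 4·0 + 24·2 + 21·3 + 38·2 + 11·3 = 220
A: 4·2 + 24·3 + 21·2 + 38·3 + 11·0 = 236
A has the highest Borda score (236).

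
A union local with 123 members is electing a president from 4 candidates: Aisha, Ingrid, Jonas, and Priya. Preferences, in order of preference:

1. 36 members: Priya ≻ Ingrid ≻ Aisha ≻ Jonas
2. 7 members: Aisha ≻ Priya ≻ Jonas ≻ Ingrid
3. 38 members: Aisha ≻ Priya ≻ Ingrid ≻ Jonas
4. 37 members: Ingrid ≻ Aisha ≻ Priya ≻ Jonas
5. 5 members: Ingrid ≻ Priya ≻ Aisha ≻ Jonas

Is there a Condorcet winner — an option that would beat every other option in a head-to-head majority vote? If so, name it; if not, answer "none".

Checking pairwise contests:
Ingrid beats Aisha 78–45.
Priya beats Ingrid 81–42.
Aisha beats Jonas 123–0.
Aisha beats Priya 82–41.
Every option loses at least one head-to-head, so there is no Condorcet winner.

none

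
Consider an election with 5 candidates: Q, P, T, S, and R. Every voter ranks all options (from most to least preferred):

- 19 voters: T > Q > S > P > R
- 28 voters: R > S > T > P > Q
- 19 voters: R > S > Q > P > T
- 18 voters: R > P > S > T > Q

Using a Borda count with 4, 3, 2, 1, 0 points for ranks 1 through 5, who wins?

Q: 19·3 + 28·0 + 19·2 + 18·0 = 95
P: 19·1 + 28·1 + 19·1 + 18·3 = 120
T: 19·4 + 28·2 + 19·0 + 18·1 = 150
S: 19·2 + 28·3 + 19·3 + 18·2 = 215
R: 19·0 + 28·4 + 19·4 + 18·4 = 260
R has the highest Borda score (260).

R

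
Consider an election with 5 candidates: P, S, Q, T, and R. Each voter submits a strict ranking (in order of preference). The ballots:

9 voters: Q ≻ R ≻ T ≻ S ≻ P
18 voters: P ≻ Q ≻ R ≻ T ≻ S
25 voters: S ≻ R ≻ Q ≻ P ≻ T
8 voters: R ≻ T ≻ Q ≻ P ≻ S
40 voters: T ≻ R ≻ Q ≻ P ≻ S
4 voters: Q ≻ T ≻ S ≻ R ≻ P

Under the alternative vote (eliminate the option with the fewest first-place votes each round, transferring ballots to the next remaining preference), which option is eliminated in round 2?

Q

Round 1: P 18, S 25, Q 13, T 40, R 8. Eliminate R.
Round 2: P 18, S 25, Q 13, T 48. Eliminate Q.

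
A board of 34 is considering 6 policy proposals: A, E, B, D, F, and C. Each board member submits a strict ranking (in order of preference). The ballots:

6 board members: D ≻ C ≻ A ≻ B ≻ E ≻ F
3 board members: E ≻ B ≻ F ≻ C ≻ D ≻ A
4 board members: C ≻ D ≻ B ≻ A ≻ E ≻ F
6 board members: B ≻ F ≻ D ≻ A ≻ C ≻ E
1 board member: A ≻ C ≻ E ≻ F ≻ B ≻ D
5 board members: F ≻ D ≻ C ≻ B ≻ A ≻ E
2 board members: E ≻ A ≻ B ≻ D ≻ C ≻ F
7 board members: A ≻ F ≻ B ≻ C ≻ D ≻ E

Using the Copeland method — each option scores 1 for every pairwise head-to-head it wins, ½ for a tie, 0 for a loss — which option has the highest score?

B

A: beats E and F; loses to B, D, and C → score 2.
E: loses to A, B, D, F, and C → score 0.
B: beats A, E, D, F, and C → score 5.
D: beats A, E, and C; loses to B and F → score 3.
F: beats E, D, and C; loses to A and B → score 3.
C: beats A and E; loses to B, D, and F → score 2.
B has the best pairwise record.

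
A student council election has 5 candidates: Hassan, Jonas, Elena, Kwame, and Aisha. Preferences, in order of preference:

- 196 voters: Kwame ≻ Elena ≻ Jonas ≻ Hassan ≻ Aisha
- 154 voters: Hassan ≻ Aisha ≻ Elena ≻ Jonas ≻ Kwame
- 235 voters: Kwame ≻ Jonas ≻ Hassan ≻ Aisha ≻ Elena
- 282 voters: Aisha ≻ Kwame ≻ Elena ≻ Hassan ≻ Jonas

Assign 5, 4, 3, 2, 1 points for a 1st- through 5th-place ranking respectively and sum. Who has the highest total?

Hassan: 196·2 + 154·5 + 235·3 + 282·2 = 2431
Jonas: 196·3 + 154·2 + 235·4 + 282·1 = 2118
Elena: 196·4 + 154·3 + 235·1 + 282·3 = 2327
Kwame: 196·5 + 154·1 + 235·5 + 282·4 = 3437
Aisha: 196·1 + 154·4 + 235·2 + 282·5 = 2692
Kwame has the highest Borda score (3437).

Kwame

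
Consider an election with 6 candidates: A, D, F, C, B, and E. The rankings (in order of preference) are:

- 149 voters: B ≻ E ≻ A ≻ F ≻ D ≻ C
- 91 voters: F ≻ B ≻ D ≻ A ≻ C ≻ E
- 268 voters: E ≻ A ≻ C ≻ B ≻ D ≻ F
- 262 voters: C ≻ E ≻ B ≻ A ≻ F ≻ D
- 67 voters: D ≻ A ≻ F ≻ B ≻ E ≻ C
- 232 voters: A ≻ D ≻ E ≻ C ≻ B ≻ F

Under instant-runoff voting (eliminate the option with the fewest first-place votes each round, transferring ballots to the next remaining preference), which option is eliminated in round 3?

B

Round 1: A 232, D 67, F 91, C 262, B 149, E 268. Eliminate D.
Round 2: A 299, F 91, C 262, B 149, E 268. Eliminate F.
Round 3: A 299, C 262, B 240, E 268. Eliminate B.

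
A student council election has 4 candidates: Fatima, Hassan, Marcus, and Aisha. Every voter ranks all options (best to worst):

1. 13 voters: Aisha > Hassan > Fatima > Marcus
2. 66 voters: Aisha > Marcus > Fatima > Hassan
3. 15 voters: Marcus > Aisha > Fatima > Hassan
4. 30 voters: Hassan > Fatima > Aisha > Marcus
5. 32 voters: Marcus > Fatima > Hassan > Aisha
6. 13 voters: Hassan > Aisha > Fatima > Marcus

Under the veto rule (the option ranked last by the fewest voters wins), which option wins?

Fatima

Last-place votes: Fatima 0, Hassan 81, Marcus 56, Aisha 32.
Fatima is ranked last by the fewest voters, so Fatima wins.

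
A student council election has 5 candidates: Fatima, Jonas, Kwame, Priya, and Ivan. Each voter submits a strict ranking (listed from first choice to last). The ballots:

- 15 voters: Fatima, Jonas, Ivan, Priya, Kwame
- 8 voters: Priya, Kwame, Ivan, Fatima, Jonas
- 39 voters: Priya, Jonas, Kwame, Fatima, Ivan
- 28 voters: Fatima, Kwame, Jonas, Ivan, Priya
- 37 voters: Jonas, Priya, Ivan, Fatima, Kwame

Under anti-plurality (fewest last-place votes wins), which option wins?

Last-place votes: Fatima 0, Jonas 8, Kwame 52, Priya 28, Ivan 39.
Fatima is ranked last by the fewest voters, so Fatima wins.

Fatima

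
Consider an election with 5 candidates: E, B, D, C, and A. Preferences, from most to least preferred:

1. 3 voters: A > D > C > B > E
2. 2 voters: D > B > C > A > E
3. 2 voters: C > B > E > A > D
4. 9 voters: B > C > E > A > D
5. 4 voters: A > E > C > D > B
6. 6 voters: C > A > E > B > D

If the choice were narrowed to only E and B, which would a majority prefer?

Voters preferring E to B: 10; preferring B to E: 16.
B wins the head-to-head.

B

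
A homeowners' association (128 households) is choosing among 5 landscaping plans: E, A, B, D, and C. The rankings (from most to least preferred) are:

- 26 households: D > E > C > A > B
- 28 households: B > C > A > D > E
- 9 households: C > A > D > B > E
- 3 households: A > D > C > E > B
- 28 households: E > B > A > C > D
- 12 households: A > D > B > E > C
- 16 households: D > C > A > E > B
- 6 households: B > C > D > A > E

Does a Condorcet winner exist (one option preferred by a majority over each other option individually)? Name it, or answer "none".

Checking pairwise contests:
A beats E 74–54.
C beats A 85–43.
E beats B 73–55.
A beats D 80–48.
E beats C 66–62.
Every option loses at least one head-to-head, so there is no Condorcet winner.

none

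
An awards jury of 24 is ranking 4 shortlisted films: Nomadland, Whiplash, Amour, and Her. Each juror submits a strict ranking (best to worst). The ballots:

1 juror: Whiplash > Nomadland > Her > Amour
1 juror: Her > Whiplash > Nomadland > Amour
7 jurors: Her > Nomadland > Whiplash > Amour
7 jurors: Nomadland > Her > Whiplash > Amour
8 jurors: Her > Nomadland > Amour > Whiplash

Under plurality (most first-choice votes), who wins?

First-place votes: Nomadland 7, Whiplash 1, Amour 0, Her 16.
Her has the most first-place votes.

Her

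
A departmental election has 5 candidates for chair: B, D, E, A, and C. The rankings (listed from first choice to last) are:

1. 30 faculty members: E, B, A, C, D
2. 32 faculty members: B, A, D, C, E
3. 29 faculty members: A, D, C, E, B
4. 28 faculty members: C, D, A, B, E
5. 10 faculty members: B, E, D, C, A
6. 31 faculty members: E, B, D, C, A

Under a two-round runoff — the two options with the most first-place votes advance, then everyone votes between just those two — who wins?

Round 1 first-place votes: B 42, D 0, E 61, A 29, C 28.
E and B advance.
Runoff: E is preferred to B by 90 voters; B by 70.
E wins the runoff.

E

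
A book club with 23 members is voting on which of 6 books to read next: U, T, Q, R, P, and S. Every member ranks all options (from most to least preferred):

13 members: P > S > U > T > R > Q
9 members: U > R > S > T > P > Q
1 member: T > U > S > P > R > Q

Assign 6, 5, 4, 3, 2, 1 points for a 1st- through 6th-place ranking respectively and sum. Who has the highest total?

U: 13·4 + 9·6 + 1·5 = 111
T: 13·3 + 9·3 + 1·6 = 72
Q: 13·1 + 9·1 + 1·1 = 23
R: 13·2 + 9·5 + 1·2 = 73
P: 13·6 + 9·2 + 1·3 = 99
S: 13·5 + 9·4 + 1·4 = 105
U has the highest Borda score (111).

U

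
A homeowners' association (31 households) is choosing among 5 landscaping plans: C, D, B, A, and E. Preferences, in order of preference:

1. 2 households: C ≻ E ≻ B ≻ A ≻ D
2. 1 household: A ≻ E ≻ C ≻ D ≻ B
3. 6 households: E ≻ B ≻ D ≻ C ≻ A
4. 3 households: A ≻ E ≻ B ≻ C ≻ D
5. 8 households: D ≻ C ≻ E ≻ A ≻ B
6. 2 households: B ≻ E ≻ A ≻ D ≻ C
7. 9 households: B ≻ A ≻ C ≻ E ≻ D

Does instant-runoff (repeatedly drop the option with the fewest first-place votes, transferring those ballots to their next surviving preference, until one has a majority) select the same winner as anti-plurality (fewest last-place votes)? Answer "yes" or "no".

Instant-runoff — R1 C 2, D 8, B 11, A 4, E 6 (C out); R2 D 8, B 11, A 4, E 8 (A out); R3 D 8, B 11, E 12 (D out); R4 B 11, E 20 (E winner). Winner: E.
Anti-plurality — last-place votes: C 2, D 14, B 9, A 6, E 0. Winner: E.
The two methods agree.

yes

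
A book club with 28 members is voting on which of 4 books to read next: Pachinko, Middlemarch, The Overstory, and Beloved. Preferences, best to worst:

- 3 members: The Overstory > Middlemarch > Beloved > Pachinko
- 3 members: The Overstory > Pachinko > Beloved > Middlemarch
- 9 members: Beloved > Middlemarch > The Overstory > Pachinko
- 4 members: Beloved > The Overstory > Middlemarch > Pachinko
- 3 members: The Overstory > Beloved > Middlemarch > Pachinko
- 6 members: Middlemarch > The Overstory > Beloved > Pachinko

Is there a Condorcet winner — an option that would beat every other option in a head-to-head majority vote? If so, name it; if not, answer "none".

Checking pairwise contests:
Middlemarch beats Pachinko 25–3.
Beloved beats Middlemarch 19–9.
Middlemarch beats The Overstory 15–13.
The Overstory beats Beloved 15–13.
Every option loses at least one head-to-head, so there is no Condorcet winner.

none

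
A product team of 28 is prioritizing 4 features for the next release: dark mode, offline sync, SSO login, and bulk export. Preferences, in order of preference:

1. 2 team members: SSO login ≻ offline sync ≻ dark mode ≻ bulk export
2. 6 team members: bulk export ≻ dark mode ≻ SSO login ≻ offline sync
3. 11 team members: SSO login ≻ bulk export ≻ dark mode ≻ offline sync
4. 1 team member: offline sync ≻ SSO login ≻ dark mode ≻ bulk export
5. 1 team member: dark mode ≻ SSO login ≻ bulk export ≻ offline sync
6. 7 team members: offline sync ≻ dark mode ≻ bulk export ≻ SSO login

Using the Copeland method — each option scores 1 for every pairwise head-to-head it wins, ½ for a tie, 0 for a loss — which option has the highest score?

SSO login

dark mode: beats offline sync; ties SSO login; loses to bulk export → score 1.5.
offline sync: loses to dark mode, SSO login, and bulk export → score 0.
SSO login: beats offline sync and bulk export; ties dark mode → score 2.5.
bulk export: beats dark mode and offline sync; loses to SSO login → score 2.
SSO login has the best pairwise record.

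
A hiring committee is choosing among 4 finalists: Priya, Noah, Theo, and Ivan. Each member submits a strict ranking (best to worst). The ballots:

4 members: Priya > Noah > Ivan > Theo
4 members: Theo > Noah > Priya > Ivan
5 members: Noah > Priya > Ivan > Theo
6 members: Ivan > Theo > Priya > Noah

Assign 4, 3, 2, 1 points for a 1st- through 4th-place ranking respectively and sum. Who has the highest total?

Priya: 4·4 + 4·2 + 5·3 + 6·2 = 51
Noah: 4·3 + 4·3 + 5·4 + 6·1 = 50
Theo: 4·1 + 4·4 + 5·1 + 6·3 = 43
Ivan: 4·2 + 4·1 + 5·2 + 6·4 = 46
Priya has the highest Borda score (51).

Priya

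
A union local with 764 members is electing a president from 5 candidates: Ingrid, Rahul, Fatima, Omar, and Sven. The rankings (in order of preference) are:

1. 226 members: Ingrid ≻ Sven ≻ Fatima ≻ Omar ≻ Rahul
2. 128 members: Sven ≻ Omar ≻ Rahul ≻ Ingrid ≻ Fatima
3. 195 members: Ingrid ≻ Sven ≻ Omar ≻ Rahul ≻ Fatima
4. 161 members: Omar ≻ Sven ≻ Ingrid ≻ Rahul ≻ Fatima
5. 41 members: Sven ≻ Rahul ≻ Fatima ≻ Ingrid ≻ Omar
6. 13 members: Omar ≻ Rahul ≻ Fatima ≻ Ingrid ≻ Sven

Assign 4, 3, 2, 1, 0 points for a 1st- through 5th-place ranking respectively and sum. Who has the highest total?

Ingrid: 226·4 + 128·1 + 195·4 + 161·2 + 41·1 + 13·1 = 2188
Rahul: 226·0 + 128·2 + 195·1 + 161·1 + 41·3 + 13·3 = 774
Fatima: 226·2 + 128·0 + 195·0 + 161·0 + 41·2 + 13·2 = 560
Omar: 226·1 + 128·3 + 195·2 + 161·4 + 41·0 + 13·4 = 1696
Sven: 226·3 + 128·4 + 195·3 + 161·3 + 41·4 + 13·0 = 2422
Sven has the highest Borda score (2422).

Sven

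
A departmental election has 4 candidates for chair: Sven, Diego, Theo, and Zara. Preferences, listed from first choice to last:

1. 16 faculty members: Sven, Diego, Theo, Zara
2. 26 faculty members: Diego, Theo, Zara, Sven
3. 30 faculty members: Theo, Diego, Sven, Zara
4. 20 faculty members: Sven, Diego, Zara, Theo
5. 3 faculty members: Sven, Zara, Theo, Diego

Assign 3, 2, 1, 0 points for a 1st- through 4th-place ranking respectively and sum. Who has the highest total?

Sven: 16·3 + 26·0 + 30·1 + 20·3 + 3·3 = 147
Diego: 16·2 + 26·3 + 30·2 + 20·2 + 3·0 = 210
Theo: 16·1 + 26·2 + 30·3 + 20·0 + 3·1 = 161
Zara: 16·0 + 26·1 + 30·0 + 20·1 + 3·2 = 52
Diego has the highest Borda score (210).

Diego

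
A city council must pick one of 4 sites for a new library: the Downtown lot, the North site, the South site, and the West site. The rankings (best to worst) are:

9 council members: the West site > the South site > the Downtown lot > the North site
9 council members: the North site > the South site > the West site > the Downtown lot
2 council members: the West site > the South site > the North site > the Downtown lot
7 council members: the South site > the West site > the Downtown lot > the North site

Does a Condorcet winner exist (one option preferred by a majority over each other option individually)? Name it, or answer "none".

the South site

the South site vs the Downtown lot: 27–0 for the South site.
the South site vs the North site: 18–9 for the South site.
the South site vs the West site: 16–11 for the South site.
the South site beats every other option head-to-head.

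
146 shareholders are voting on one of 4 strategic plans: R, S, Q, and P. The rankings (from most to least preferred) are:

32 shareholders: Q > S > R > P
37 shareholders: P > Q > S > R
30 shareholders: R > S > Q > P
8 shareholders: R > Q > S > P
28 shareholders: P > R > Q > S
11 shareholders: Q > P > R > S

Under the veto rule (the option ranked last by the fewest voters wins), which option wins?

Q

Last-place votes: R 37, S 39, Q 0, P 70.
Q is ranked last by the fewest voters, so Q wins.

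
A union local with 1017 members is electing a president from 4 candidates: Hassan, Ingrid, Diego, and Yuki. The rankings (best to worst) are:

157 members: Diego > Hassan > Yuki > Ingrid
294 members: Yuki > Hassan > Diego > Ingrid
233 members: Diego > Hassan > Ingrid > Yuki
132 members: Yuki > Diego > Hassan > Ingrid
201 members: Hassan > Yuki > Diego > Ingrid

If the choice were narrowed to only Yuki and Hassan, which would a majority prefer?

Hassan

Voters preferring Yuki to Hassan: 426; preferring Hassan to Yuki: 591.
Hassan wins the head-to-head.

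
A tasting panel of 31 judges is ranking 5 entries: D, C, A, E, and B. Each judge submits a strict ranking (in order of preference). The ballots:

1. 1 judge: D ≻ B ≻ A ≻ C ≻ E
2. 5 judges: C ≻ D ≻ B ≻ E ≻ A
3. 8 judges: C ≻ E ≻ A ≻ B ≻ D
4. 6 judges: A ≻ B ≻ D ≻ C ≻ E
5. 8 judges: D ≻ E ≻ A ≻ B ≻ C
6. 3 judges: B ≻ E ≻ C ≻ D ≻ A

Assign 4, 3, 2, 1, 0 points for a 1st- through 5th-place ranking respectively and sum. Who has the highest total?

D: 1·4 + 5·3 + 8·0 + 6·2 + 8·4 + 3·1 = 66
C: 1·1 + 5·4 + 8·4 + 6·1 + 8·0 + 3·2 = 65
A: 1·2 + 5·0 + 8·2 + 6·4 + 8·2 + 3·0 = 58
E: 1·0 + 5·1 + 8·3 + 6·0 + 8·3 + 3·3 = 62
B: 1·3 + 5·2 + 8·1 + 6·3 + 8·1 + 3·4 = 59
D has the highest Borda score (66).

D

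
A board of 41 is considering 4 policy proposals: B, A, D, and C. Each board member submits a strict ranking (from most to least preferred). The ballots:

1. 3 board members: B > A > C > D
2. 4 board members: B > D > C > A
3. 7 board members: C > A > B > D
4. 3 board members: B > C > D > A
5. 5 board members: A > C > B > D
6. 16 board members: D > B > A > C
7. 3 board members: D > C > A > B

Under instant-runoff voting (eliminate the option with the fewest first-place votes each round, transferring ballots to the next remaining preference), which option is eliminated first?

Round 1: B 10, A 5, D 19, C 7. Eliminate A.

A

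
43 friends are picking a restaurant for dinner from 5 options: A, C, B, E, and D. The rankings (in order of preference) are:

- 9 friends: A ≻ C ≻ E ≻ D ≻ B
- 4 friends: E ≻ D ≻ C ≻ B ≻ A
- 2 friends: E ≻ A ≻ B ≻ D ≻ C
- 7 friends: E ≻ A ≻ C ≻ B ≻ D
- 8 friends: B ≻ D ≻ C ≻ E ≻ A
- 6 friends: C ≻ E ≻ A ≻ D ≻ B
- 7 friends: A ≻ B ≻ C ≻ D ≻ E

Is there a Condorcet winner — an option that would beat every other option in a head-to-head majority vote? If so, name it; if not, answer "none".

Checking pairwise contests:
E beats A 27–16.
A beats C 25–18.
A beats B 31–12.
C beats E 30–13.
A beats D 31–12.
Every option loses at least one head-to-head, so there is no Condorcet winner.

none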